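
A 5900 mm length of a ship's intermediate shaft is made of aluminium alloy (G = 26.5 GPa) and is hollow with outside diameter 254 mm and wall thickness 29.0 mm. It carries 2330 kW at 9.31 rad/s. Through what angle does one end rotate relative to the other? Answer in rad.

ω = 9.31 rad/s, so T = P/ω = 2330×10³ / 9.310 = 250300 N·m.
J = π(d_o⁴ − d_i⁴)/32 = π(0.254⁴ − 0.196⁴)/32 = 2.637×10^-4 m⁴.
θ = T·L/(G·J) = 250300 × 5.90 / (26.5×10⁹ × 2.637×10^-4) = 0.2113 rad.

0.211 rad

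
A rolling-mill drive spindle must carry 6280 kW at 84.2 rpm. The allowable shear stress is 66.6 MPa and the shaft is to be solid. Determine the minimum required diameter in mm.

379 mm

ω = 2π·84.2/60 = 8.817 rad/s, so T = P/ω = 6280×10³ / 8.817 = 712200 N·m.
For a solid shaft τ_max = 16T/(πd³), so d = (16T/(π τ_allow))^(1/3) = (16·712200/(π·6.66×10^7))^(1/3) = 0.3791 m.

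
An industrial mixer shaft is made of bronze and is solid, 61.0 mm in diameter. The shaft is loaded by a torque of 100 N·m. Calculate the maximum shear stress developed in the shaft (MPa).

2.24 MPa

J = πd⁴/32 = π(0.0610)⁴/32 = 1.359×10^-6 m⁴.
τ_max = T·r/J = 100.0 × 0.0305 / 1.359×10^-6 = 2.244×10^6 Pa.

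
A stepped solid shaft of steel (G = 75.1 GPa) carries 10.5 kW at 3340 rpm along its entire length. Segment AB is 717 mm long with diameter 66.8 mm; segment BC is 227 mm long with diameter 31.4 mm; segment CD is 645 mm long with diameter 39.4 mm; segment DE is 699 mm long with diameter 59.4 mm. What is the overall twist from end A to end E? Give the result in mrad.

2.42 mrad

ω = 2π·3340/60 = 349.8 rad/s, so T = P/ω = 10.5×10³ / 349.8 = 30.02 N·m.
J_AB = π(0.0668)⁴/32 = 1.95×10^-6 m⁴; J_BC = π(0.0314)⁴/32 = 9.54×10^-8 m⁴; J_CD = π(0.0394)⁴/32 = 2.37×10^-7 m⁴; J_DE = π(0.0594)⁴/32 = 1.22×10^-6 m⁴.
θ = (T/G)·Σ L_i/J_i = (30.02/75.1×10⁹)·(0.717/1.95×10^-6 + 0.227/9.54×10^-8 + 0.645/2.37×10^-7 + 0.699/1.22×10^-6) = 2.416×10^-3 rad.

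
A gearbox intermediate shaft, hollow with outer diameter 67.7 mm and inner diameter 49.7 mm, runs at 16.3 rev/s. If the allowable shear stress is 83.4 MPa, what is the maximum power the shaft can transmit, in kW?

369 kW

J = π(d_o⁴ − d_i⁴)/32 = π(0.0677⁴ − 0.0497⁴)/32 = 1.463×10^-6 m⁴.
T_max = τ_allow·J/r = 8.34×10^7 × 1.463×10^-6 / 0.0338 = 3605 N·m.
ω = 2π·16.3 = 102.4 rad/s, so P_max = T_max·ω = 3.692×10^5 W.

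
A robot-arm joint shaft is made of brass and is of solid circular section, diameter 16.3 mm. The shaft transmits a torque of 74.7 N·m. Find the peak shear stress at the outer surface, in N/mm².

87.8 N/mm²

J = πd⁴/32 = π(0.0163)⁴/32 = 6.930×10^-9 m⁴.
τ_max = T·r/J = 74.70 × 0.00815 / 6.930×10^-9 = 8.785×10^7 Pa.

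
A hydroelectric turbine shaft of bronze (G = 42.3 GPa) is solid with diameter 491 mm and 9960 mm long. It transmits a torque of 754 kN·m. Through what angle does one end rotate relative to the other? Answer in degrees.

1.78°

J = πd⁴/32 = π(0.491)⁴/32 = 5.706×10^-3 m⁴.
θ = T·L/(G·J) = 754000 × 9.96 / (42.3×10⁹ × 5.706×10^-3) = 0.03111 rad.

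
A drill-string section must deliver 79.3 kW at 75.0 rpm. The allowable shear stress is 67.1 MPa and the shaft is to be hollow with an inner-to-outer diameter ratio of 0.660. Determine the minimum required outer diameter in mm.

98.2 mm

ω = 2π·75.0/60 = 7.854 rad/s, so T = P/ω = 79.3×10³ / 7.854 = 10100 N·m.
For a hollow shaft with d_i/d_o = 0.660: τ_max = 16T/(π d_o³ (1−k⁴)), so d_o = [16T/(π τ_allow (1−k⁴))]^(1/3) = [16·10100/(π·6.71×10^7·0.8103)]^(1/3) = 0.09816 m.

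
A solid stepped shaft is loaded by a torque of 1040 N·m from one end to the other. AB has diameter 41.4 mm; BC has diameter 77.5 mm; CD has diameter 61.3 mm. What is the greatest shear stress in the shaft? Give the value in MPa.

Under the same torque, τ_max = 16T/(πd³) is largest where d is smallest — segment AB (d = 41.4 mm).
τ_max = 16·1040/(π·(0.0414)³) = 7.465×10^7 Pa.

74.6 MPa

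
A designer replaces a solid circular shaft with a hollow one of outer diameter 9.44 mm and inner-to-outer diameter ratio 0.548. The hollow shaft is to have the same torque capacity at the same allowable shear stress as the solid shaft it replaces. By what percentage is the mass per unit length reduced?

25.5 %

Equal τ_max and T ⇒ the solid shaft needs d_s³ = d_o³(1−k⁴), so d_s = 9.44·(1−0.548⁴)^(1/3) = 9.147 mm.
Area ratio A_h/A_s = d_o²(1−k²)/d_s² = (1−k²)/(1−k⁴)^(2/3) = 0.7452.
Mass saving = 1 − 0.7452 = 25.5 %.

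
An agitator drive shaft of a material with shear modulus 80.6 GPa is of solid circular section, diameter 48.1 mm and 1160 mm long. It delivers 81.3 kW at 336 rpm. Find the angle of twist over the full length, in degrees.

ω = 2π·336/60 = 35.19 rad/s, so T = P/ω = 81.3×10³ / 35.19 = 2311 N·m.
J = πd⁴/32 = π(0.0481)⁴/32 = 5.255×10^-7 m⁴.
θ = T·L/(G·J) = 2311 × 1.16 / (80.6×10⁹ × 5.255×10^-7) = 0.06328 rad.

3.63°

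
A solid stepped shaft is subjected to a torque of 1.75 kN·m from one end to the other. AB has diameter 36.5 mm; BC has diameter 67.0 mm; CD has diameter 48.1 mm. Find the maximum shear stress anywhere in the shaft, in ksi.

Under the same torque, τ_max = 16T/(πd³) is largest where d is smallest — segment AB (d = 36.5 mm).
τ_max = 16·1750/(π·(0.0365)³) = 1.833×10^8 Pa.

26.6 ksi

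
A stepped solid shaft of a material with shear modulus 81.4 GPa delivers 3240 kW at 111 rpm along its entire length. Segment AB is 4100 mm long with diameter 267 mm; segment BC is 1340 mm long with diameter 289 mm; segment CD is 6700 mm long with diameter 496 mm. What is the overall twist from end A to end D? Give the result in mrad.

ω = 2π·111/60 = 11.62 rad/s, so T = P/ω = 3240×10³ / 11.62 = 278700 N·m.
J_AB = π(0.267)⁴/32 = 4.99×10^-4 m⁴; J_BC = π(0.289)⁴/32 = 6.85×10^-4 m⁴; J_CD = π(0.496)⁴/32 = 5.94×10^-3 m⁴.
θ = (T/G)·Σ L_i/J_i = (278700/81.4×10⁹)·(4.10/4.99×10^-4 + 1.34/6.85×10^-4 + 6.70/5.94×10^-3) = 0.03870 rad.

38.7 mrad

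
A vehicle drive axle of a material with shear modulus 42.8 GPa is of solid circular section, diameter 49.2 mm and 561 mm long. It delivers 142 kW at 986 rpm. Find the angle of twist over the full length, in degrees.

ω = 2π·986/60 = 103.3 rad/s, so T = P/ω = 142×10³ / 103.3 = 1375 N·m.
J = πd⁴/32 = π(0.0492)⁴/32 = 5.753×10^-7 m⁴.
θ = T·L/(G·J) = 1375 × 0.561 / (42.8×10⁹ × 5.753×10^-7) = 0.03134 rad.

1.80°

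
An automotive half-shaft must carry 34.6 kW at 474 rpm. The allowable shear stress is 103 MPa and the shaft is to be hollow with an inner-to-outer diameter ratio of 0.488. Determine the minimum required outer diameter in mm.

ω = 2π·474/60 = 49.64 rad/s, so T = P/ω = 34.6×10³ / 49.64 = 697.1 N·m.
For a hollow shaft with d_i/d_o = 0.488: τ_max = 16T/(π d_o³ (1−k⁴)), so d_o = [16T/(π τ_allow (1−k⁴))]^(1/3) = [16·697.1/(π·1.03×10^8·0.9433)]^(1/3) = 0.03318 m.

33.2 mm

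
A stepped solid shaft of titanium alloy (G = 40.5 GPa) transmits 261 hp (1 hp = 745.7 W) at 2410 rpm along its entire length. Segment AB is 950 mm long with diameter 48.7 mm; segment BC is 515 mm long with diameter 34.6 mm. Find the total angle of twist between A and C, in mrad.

102 mrad

ω = 2π·2410/60 = 252.4 rad/s, so T = P/ω = 261×745.7 / 252.4 = 771.2 N·m.
J_AB = π(0.0487)⁴/32 = 5.52×10^-7 m⁴; J_BC = π(0.0346)⁴/32 = 1.41×10^-7 m⁴.
θ = (T/G)·Σ L_i/J_i = (771.2/40.5×10⁹)·(0.950/5.52×10^-7 + 0.515/1.41×10^-7) = 0.1025 rad.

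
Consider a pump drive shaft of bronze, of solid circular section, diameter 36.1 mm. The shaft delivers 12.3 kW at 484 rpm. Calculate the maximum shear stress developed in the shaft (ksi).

ω = 2π·484/60 = 50.68 rad/s, so T = P/ω = 12.3×10³ / 50.68 = 242.7 N·m.
J = πd⁴/32 = π(0.0361)⁴/32 = 1.667×10^-7 m⁴.
τ_max = T·r/J = 242.7 × 0.0181 / 1.667×10^-7 = 2.627×10^7 Pa.

3.81 ksi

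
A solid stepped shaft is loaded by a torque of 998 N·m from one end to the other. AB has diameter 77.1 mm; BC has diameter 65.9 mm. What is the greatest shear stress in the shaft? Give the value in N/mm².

17.8 N/mm²

Under the same torque, τ_max = 16T/(πd³) is largest where d is smallest — segment BC (d = 65.9 mm).
τ_max = 16·998.0/(π·(0.0659)³) = 1.776×10^7 Pa.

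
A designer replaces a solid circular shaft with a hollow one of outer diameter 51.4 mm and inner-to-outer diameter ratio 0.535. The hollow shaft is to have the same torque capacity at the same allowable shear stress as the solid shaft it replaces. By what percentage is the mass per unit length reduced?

Equal τ_max and T ⇒ the solid shaft needs d_s³ = d_o³(1−k⁴), so d_s = 51.4·(1−0.535⁴)^(1/3) = 49.96 mm.
Area ratio A_h/A_s = d_o²(1−k²)/d_s² = (1−k²)/(1−k⁴)^(2/3) = 0.7556.
Mass saving = 1 − 0.7556 = 24.4 %.

24.4 %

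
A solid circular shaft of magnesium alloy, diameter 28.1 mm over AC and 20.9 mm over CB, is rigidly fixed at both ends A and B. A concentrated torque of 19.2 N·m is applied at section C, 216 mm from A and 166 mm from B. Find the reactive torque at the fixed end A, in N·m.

13.7 N·m

Compatibility: T_A·a/J_AC = T_B·b/J_CB with T_A + T_B = T₀.
J_AC = 6.12×10^-8 m⁴, J_CB = 1.87×10^-8 m⁴, so T_A = T₀·(J_AC/a)/((J_AC/a)+(J_CB/b)) = 13.73 N·m, T_B = 5.468 N·m.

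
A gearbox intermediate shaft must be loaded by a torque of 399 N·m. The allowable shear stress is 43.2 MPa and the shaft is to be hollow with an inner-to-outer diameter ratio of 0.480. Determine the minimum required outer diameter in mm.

For a hollow shaft with d_i/d_o = 0.480: τ_max = 16T/(π d_o³ (1−k⁴)), so d_o = [16T/(π τ_allow (1−k⁴))]^(1/3) = [16·399.0/(π·4.32×10^7·0.9469)]^(1/3) = 0.03676 m.

36.8 mm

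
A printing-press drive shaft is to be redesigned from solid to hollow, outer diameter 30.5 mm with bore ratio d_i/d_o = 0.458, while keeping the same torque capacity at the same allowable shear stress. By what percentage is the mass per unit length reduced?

18.6 %

Equal τ_max and T ⇒ the solid shaft needs d_s³ = d_o³(1−k⁴), so d_s = 30.5·(1−0.458⁴)^(1/3) = 30.05 mm.
Area ratio A_h/A_s = d_o²(1−k²)/d_s² = (1−k²)/(1−k⁴)^(2/3) = 0.8143.
Mass saving = 1 − 0.8143 = 18.6 %.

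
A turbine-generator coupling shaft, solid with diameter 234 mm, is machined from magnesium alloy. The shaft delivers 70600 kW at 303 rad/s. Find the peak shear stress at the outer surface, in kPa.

92600 kPa

ω = 303 rad/s, so T = P/ω = 70600×10³ / 303.0 = 233000 N·m.
J = πd⁴/32 = π(0.234)⁴/32 = 2.943×10^-4 m⁴.
τ_max = T·r/J = 233000 × 0.117 / 2.943×10^-4 = 9.262×10^7 Pa.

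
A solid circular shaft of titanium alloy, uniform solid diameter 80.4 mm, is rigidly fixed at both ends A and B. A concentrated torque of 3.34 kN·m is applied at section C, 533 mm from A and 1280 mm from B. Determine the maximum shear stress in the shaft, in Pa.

2.31e7 Pa

With uniform GJ and both ends fixed, compatibility θ_AC = θ_CB gives T_A·a = T_B·b, together with T_A + T_B = T₀.
T_A = T₀·b/(a+b) = 3340·1280/1813 = 2358 N·m; T_B = 981.9 N·m.
τ in each portion: τ_AC = 2.31×10^7 Pa, τ_CB = 9.62×10^6 Pa; maximum is in AC.
τ_max = T_AC·r/J = 2358·0.0402/4.10×10^-6 = 2.311×10^7 Pa.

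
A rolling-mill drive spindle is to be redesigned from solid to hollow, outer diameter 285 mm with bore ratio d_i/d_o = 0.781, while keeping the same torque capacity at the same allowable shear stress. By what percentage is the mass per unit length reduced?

Equal τ_max and T ⇒ the solid shaft needs d_s³ = d_o³(1−k⁴), so d_s = 285·(1−0.781⁴)^(1/3) = 244.1 mm.
Area ratio A_h/A_s = d_o²(1−k²)/d_s² = (1−k²)/(1−k⁴)^(2/3) = 0.5319.
Mass saving = 1 − 0.5319 = 46.8 %.

46.8 %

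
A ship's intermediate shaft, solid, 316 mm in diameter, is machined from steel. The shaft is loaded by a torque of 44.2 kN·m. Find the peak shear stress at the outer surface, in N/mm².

J = πd⁴/32 = π(0.316)⁴/32 = 9.789×10^-4 m⁴.
τ_max = T·r/J = 44200 × 0.158 / 9.789×10^-4 = 7.134×10^6 Pa.

7.13 N/mm²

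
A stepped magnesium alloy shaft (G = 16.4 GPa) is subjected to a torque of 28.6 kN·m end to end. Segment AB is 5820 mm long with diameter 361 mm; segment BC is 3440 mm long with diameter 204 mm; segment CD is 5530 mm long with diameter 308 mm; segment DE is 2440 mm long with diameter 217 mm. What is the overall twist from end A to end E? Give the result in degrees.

4.12°

J_AB = π(0.361)⁴/32 = 1.67×10^-3 m⁴; J_BC = π(0.204)⁴/32 = 1.70×10^-4 m⁴; J_CD = π(0.308)⁴/32 = 8.83×10^-4 m⁴; J_DE = π(0.217)⁴/32 = 2.18×10^-4 m⁴.
θ = (T/G)·Σ L_i/J_i = (28600/16.4×10⁹)·(5.82/1.67×10^-3 + 3.44/1.70×10^-4 + 5.53/8.83×10^-4 + 2.44/2.18×10^-4) = 0.07183 rad.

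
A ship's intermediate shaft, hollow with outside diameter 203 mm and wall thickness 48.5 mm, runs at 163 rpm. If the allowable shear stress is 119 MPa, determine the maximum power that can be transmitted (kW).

J = π(d_o⁴ − d_i⁴)/32 = π(0.203⁴ − 0.106⁴)/32 = 1.543×10^-4 m⁴.
T_max = τ_allow·J/r = 1.19×10^8 × 1.543×10^-4 / 0.102 = 180900 N·m.
ω = 2π·163/60 = 17.07 rad/s, so P_max = T_max·ω = 3.088×10^6 W.

3090 kW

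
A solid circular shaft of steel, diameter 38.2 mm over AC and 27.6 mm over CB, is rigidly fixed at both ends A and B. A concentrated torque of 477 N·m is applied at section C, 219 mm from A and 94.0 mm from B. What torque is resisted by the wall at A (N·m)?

292 N·m

Compatibility: T_A·a/J_AC = T_B·b/J_CB with T_A + T_B = T₀.
J_AC = 2.09×10^-7 m⁴, J_CB = 5.70×10^-8 m⁴, so T_A = T₀·(J_AC/a)/((J_AC/a)+(J_CB/b)) = 291.8 N·m, T_B = 185.2 N·m.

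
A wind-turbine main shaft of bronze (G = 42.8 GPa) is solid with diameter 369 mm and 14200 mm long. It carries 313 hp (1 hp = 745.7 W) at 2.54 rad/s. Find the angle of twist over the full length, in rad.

0.0167 rad

ω = 2.54 rad/s, so T = P/ω = 313×745.7 / 2.540 = 91890 N·m.
J = πd⁴/32 = π(0.369)⁴/32 = 1.820×10^-3 m⁴.
θ = T·L/(G·J) = 91890 × 14.2 / (42.8×10⁹ × 1.820×10^-3) = 0.01675 rad.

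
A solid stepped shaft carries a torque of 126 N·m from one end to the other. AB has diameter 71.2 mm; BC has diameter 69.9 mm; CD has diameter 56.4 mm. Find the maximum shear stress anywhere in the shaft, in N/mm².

3.58 N/mm²

Under the same torque, τ_max = 16T/(πd³) is largest where d is smallest — segment CD (d = 56.4 mm).
τ_max = 16·126.0/(π·(0.0564)³) = 3.577×10^6 Pa.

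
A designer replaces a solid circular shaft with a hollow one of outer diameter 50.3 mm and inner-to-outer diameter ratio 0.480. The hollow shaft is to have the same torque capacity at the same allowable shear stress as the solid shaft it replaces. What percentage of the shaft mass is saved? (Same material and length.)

Equal τ_max and T ⇒ the solid shaft needs d_s³ = d_o³(1−k⁴), so d_s = 50.3·(1−0.480⁴)^(1/3) = 49.39 mm.
Area ratio A_h/A_s = d_o²(1−k²)/d_s² = (1−k²)/(1−k⁴)^(2/3) = 0.7981.
Mass saving = 1 − 0.7981 = 20.2 %.

20.2 %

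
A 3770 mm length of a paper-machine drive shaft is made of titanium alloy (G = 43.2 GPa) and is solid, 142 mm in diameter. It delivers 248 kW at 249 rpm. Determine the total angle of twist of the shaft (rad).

ω = 2π·249/60 = 26.08 rad/s, so T = P/ω = 248×10³ / 26.08 = 9511 N·m.
J = πd⁴/32 = π(0.142)⁴/32 = 3.992×10^-5 m⁴.
θ = T·L/(G·J) = 9511 × 3.77 / (43.2×10⁹ × 3.992×10^-5) = 0.02079 rad.

0.0208 rad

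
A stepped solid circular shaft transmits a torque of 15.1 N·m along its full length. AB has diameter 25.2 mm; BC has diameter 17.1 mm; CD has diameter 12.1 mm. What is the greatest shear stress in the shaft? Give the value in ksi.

Under the same torque, τ_max = 16T/(πd³) is largest where d is smallest — segment CD (d = 12.1 mm).
τ_max = 16·15.10/(π·(0.0121)³) = 4.341×10^7 Pa.

6.30 ksi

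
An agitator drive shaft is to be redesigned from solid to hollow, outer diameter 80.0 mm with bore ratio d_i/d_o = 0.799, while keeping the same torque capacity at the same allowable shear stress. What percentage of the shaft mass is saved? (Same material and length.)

48.7 %

Equal τ_max and T ⇒ the solid shaft needs d_s³ = d_o³(1−k⁴), so d_s = 80.0·(1−0.799⁴)^(1/3) = 67.19 mm.
Area ratio A_h/A_s = d_o²(1−k²)/d_s² = (1−k²)/(1−k⁴)^(2/3) = 0.5126.
Mass saving = 1 − 0.5126 = 48.7 %.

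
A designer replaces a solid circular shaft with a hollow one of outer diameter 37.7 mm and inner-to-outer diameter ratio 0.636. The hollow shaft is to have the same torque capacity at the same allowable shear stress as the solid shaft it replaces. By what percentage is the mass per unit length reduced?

Equal τ_max and T ⇒ the solid shaft needs d_s³ = d_o³(1−k⁴), so d_s = 37.7·(1−0.636⁴)^(1/3) = 35.52 mm.
Area ratio A_h/A_s = d_o²(1−k²)/d_s² = (1−k²)/(1−k⁴)^(2/3) = 0.6708.
Mass saving = 1 − 0.6708 = 32.9 %.

32.9 %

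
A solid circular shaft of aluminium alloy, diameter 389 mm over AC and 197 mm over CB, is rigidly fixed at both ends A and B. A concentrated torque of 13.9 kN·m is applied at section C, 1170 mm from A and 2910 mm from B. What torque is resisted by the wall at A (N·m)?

Compatibility: T_A·a/J_AC = T_B·b/J_CB with T_A + T_B = T₀.
J_AC = 2.25×10^-3 m⁴, J_CB = 1.48×10^-4 m⁴, so T_A = T₀·(J_AC/a)/((J_AC/a)+(J_CB/b)) = 13540 N·m, T_B = 358.1 N·m.

13500 N·m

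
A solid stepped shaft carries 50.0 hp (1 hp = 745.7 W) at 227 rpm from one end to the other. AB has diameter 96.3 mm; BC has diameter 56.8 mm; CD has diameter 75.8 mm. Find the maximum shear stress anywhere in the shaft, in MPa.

43.6 MPa

ω = 2π·227/60 = 23.77 rad/s, so T = P/ω = 50.0×745.7 / 23.77 = 1568 N·m.
Under the same torque, τ_max = 16T/(πd³) is largest where d is smallest — segment BC (d = 56.8 mm).
τ_max = 16·1568/(π·(0.0568)³) = 4.359×10^7 Pa.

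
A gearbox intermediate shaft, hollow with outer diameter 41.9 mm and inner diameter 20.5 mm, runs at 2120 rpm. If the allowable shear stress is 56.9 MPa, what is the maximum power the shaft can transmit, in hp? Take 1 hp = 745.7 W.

J = π(d_o⁴ − d_i⁴)/32 = π(0.0419⁴ − 0.0205⁴)/32 = 2.853×10^-7 m⁴.
T_max = τ_allow·J/r = 5.69×10^7 × 2.853×10^-7 / 0.0209 = 774.7 N·m.
ω = 2π·2120/60 = 222.0 rad/s, so P_max = T_max·ω = 1.720×10^5 W.

231 hp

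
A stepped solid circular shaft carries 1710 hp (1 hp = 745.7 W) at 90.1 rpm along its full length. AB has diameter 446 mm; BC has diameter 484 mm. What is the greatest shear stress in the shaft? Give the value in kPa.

7760 kPa

ω = 2π·90.1/60 = 9.435 rad/s, so T = P/ω = 1710×745.7 / 9.435 = 135100 N·m.
Under the same torque, τ_max = 16T/(πd³) is largest where d is smallest — segment AB (d = 446 mm).
τ_max = 16·135100/(π·(0.446)³) = 7.758×10^6 Pa.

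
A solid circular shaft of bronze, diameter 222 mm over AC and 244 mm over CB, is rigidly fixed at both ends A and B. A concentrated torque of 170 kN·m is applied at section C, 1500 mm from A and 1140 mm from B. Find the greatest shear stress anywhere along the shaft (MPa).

Compatibility: T_A·a/J_AC = T_B·b/J_CB with T_A + T_B = T₀.
J_AC = 2.38×10^-4 m⁴, J_CB = 3.48×10^-4 m⁴, so T_A = T₀·(J_AC/a)/((J_AC/a)+(J_CB/b)) = 58220 N·m, T_B = 111800 N·m.
τ in each portion: τ_AC = 2.71×10^7 Pa, τ_CB = 3.92×10^7 Pa; maximum is in CB.
τ_max = T_CB·r/J = 111800·0.122/3.48×10^-4 = 3.919×10^7 Pa.

39.2 MPa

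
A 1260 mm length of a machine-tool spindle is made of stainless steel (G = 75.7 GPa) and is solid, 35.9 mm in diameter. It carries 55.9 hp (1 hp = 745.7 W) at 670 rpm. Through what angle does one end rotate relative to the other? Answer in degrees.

3.47°

ω = 2π·670/60 = 70.16 rad/s, so T = P/ω = 55.9×745.7 / 70.16 = 594.1 N·m.
J = πd⁴/32 = π(0.0359)⁴/32 = 1.631×10^-7 m⁴.
θ = T·L/(G·J) = 594.1 × 1.26 / (75.7×10⁹ × 1.631×10^-7) = 0.06064 rad.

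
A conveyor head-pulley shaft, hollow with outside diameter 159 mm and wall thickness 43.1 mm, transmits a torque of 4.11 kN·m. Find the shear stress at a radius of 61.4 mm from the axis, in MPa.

4.21 MPa

J = π(d_o⁴ − d_i⁴)/32 = π(0.159⁴ − 0.0728⁴)/32 = 5.999×10^-5 m⁴.
Shear stress varies linearly with radius: τ = T·r/J = 4110 × 0.0614 / 5.999×10^-5 = 4.207×10^6 Pa.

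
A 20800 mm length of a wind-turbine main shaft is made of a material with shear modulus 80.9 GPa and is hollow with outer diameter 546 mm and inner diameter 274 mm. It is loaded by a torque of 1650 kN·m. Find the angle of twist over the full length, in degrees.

2.97°

J = π(d_o⁴ − d_i⁴)/32 = π(0.546⁴ − 0.274⁴)/32 = 8.172×10^-3 m⁴.
θ = T·L/(G·J) = 1.650e6 × 20.8 / (80.9×10⁹ × 8.172×10^-3) = 0.05191 rad.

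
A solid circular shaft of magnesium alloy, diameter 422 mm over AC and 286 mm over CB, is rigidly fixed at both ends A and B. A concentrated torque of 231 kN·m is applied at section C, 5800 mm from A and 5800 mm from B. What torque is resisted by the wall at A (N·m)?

Compatibility: T_A·a/J_AC = T_B·b/J_CB with T_A + T_B = T₀.
J_AC = 3.11×10^-3 m⁴, J_CB = 6.57×10^-4 m⁴, so T_A = T₀·(J_AC/a)/((J_AC/a)+(J_CB/b)) = 190800 N·m, T_B = 40240 N·m.

191000 N·m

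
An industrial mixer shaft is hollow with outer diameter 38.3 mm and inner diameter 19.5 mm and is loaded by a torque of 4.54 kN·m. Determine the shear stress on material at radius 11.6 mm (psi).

J = π(d_o⁴ − d_i⁴)/32 = π(0.0383⁴ − 0.0195⁴)/32 = 1.971×10^-7 m⁴.
Shear stress varies linearly with radius: τ = T·r/J = 4540 × 0.0116 / 1.971×10^-7 = 2.673×10^8 Pa.

38800 psi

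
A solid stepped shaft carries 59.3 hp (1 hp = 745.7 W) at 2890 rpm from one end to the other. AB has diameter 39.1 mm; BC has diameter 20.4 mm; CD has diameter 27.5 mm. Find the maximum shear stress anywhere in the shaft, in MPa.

87.7 MPa

ω = 2π·2890/60 = 302.6 rad/s, so T = P/ω = 59.3×745.7 / 302.6 = 146.1 N·m.
Under the same torque, τ_max = 16T/(πd³) is largest where d is smallest — segment BC (d = 20.4 mm).
τ_max = 16·146.1/(π·(0.0204)³) = 8.765×10^7 Pa.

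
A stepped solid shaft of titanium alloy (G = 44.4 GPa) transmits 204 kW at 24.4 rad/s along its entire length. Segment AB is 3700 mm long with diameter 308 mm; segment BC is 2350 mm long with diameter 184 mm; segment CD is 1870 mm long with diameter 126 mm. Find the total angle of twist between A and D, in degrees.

1.09°

ω = 24.4 rad/s, so T = P/ω = 204×10³ / 24.40 = 8361 N·m.
J_AB = π(0.308)⁴/32 = 8.83×10^-4 m⁴; J_BC = π(0.184)⁴/32 = 1.13×10^-4 m⁴; J_CD = π(0.126)⁴/32 = 2.47×10^-5 m⁴.
θ = (T/G)·Σ L_i/J_i = (8361/44.4×10⁹)·(3.70/8.83×10^-4 + 2.35/1.13×10^-4 + 1.87/2.47×10^-5) = 0.01895 rad.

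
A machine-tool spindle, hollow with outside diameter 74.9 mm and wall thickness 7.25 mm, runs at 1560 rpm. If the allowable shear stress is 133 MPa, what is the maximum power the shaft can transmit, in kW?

1030 kW

J = π(d_o⁴ − d_i⁴)/32 = π(0.0749⁴ − 0.0604⁴)/32 = 1.783×10^-6 m⁴.
T_max = τ_allow·J/r = 1.33×10^8 × 1.783×10^-6 / 0.0375 = 6333 N·m.
ω = 2π·1560/60 = 163.4 rad/s, so P_max = T_max·ω = 1.035×10^6 W.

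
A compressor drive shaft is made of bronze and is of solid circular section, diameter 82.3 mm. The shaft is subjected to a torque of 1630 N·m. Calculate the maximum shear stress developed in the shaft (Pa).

1.49e7 Pa

J = πd⁴/32 = π(0.0823)⁴/32 = 4.504×10^-6 m⁴.
τ_max = T·r/J = 1630 × 0.0411 / 4.504×10^-6 = 1.489×10^7 Pa.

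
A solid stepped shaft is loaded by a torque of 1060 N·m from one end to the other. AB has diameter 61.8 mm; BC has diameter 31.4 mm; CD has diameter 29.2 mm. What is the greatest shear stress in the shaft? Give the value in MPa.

Under the same torque, τ_max = 16T/(πd³) is largest where d is smallest — segment CD (d = 29.2 mm).
τ_max = 16·1060/(π·(0.0292)³) = 2.168×10^8 Pa.

217 MPa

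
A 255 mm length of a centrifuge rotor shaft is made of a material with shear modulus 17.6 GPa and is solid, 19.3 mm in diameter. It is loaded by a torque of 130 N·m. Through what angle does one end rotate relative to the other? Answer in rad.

0.138 rad

J = πd⁴/32 = π(0.0193)⁴/32 = 1.362×10^-8 m⁴.
θ = T·L/(G·J) = 130.0 × 0.255 / (17.6×10⁹ × 1.362×10^-8) = 0.1383 rad.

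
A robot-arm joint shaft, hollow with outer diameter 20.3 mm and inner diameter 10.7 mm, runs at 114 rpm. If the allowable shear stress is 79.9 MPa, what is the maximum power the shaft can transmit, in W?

1450 W

J = π(d_o⁴ − d_i⁴)/32 = π(0.0203⁴ − 0.0107⁴)/32 = 1.538×10^-8 m⁴.
T_max = τ_allow·J/r = 7.99×10^7 × 1.538×10^-8 / 0.0102 = 121.1 N·m.
ω = 2π·114/60 = 11.94 rad/s, so P_max = T_max·ω = 1446 W.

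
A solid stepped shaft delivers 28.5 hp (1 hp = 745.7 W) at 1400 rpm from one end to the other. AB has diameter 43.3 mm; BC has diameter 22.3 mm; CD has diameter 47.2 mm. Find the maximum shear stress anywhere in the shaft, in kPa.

66600 kPa

ω = 2π·1400/60 = 146.6 rad/s, so T = P/ω = 28.5×745.7 / 146.6 = 145.0 N·m.
Under the same torque, τ_max = 16T/(πd³) is largest where d is smallest — segment BC (d = 22.3 mm).
τ_max = 16·145.0/(π·(0.0223)³) = 6.657×10^7 Pa.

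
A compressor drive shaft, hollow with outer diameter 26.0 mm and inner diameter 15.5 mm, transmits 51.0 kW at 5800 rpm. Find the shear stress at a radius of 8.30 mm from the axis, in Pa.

1.78e7 Pa

ω = 2π·5800/60 = 607.4 rad/s, so T = P/ω = 51.0×10³ / 607.4 = 83.97 N·m.
J = π(d_o⁴ − d_i⁴)/32 = π(0.0260⁴ − 0.0155⁴)/32 = 3.920×10^-8 m⁴.
Shear stress varies linearly with radius: τ = T·r/J = 83.97 × 0.00830 / 3.920×10^-8 = 1.778×10^7 Pa.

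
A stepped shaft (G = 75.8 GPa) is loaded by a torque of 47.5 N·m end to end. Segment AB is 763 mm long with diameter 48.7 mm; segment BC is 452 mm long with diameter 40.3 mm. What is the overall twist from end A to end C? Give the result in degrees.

J_AB = π(0.0487)⁴/32 = 5.52×10^-7 m⁴; J_BC = π(0.0403)⁴/32 = 2.59×10^-7 m⁴.
θ = (T/G)·Σ L_i/J_i = (47.50/75.8×10⁹)·(0.763/5.52×10^-7 + 0.452/2.59×10^-7) = 1.960×10^-3 rad.

0.112°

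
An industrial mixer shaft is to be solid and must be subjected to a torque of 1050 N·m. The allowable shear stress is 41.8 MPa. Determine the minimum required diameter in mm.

For a solid shaft τ_max = 16T/(πd³), so d = (16T/(π τ_allow))^(1/3) = (16·1050/(π·4.18×10^7))^(1/3) = 0.05039 m.

50.4 mm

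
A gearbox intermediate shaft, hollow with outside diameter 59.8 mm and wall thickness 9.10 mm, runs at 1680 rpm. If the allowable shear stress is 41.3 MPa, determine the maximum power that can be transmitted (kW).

J = π(d_o⁴ − d_i⁴)/32 = π(0.0598⁴ − 0.0416⁴)/32 = 9.614×10^-7 m⁴.
T_max = τ_allow·J/r = 4.13×10^7 × 9.614×10^-7 / 0.0299 = 1328 N·m.
ω = 2π·1680/60 = 175.9 rad/s, so P_max = T_max·ω = 2.336×10^5 W.

234 kW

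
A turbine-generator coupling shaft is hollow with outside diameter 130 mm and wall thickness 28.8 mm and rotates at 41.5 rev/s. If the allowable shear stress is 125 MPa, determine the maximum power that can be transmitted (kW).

J = π(d_o⁴ − d_i⁴)/32 = π(0.130⁴ − 0.0724⁴)/32 = 2.534×10^-5 m⁴.
T_max = τ_allow·J/r = 1.25×10^8 × 2.534×10^-5 / 0.0650 = 48740 N·m.
ω = 2π·41.5 = 260.8 rad/s, so P_max = T_max·ω = 1.271×10^7 W.

12700 kW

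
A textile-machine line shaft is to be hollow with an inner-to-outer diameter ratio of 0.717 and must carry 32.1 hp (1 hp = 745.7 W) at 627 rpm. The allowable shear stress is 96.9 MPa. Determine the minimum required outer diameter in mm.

ω = 2π·627/60 = 65.66 rad/s, so T = P/ω = 32.1×745.7 / 65.66 = 364.6 N·m.
For a hollow shaft with d_i/d_o = 0.717: τ_max = 16T/(π d_o³ (1−k⁴)), so d_o = [16T/(π τ_allow (1−k⁴))]^(1/3) = [16·364.6/(π·9.69×10^7·0.7357)]^(1/3) = 0.02964 m.

29.6 mm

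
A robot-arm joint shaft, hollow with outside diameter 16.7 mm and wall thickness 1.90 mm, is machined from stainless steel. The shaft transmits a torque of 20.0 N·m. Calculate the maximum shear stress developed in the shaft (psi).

4930 psi

J = π(d_o⁴ − d_i⁴)/32 = π(0.0167⁴ − 0.0129⁴)/32 = 4.917×10^-9 m⁴.
τ_max = T·r/J = 20.00 × 0.00835 / 4.917×10^-9 = 3.396×10^7 Pa.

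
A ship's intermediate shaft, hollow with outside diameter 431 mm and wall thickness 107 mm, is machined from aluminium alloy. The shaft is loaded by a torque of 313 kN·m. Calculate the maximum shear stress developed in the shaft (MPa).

J = π(d_o⁴ − d_i⁴)/32 = π(0.431⁴ − 0.217⁴)/32 = 3.170×10^-3 m⁴.
τ_max = T·r/J = 313000 × 0.215 / 3.170×10^-3 = 2.128×10^7 Pa.

21.3 MPa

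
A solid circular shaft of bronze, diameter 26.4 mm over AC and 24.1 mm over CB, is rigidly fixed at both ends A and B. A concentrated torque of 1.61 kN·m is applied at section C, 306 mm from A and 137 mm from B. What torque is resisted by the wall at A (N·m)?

Compatibility: T_A·a/J_AC = T_B·b/J_CB with T_A + T_B = T₀.
J_AC = 4.77×10^-8 m⁴, J_CB = 3.31×10^-8 m⁴, so T_A = T₀·(J_AC/a)/((J_AC/a)+(J_CB/b)) = 631.1 N·m, T_B = 978.9 N·m.

631 N·m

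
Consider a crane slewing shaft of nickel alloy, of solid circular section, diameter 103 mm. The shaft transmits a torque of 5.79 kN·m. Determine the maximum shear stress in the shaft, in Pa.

J = πd⁴/32 = π(0.103)⁴/32 = 1.105×10^-5 m⁴.
τ_max = T·r/J = 5790 × 0.0515 / 1.105×10^-5 = 2.699×10^7 Pa.

2.70e7 Pa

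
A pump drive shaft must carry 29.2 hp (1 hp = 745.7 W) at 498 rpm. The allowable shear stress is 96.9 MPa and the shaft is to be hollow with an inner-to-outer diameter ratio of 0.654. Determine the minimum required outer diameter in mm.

29.9 mm

ω = 2π·498/60 = 52.15 rad/s, so T = P/ω = 29.2×745.7 / 52.15 = 417.5 N·m.
For a hollow shaft with d_i/d_o = 0.654: τ_max = 16T/(π d_o³ (1−k⁴)), so d_o = [16T/(π τ_allow (1−k⁴))]^(1/3) = [16·417.5/(π·9.69×10^7·0.8171)]^(1/3) = 0.02995 m.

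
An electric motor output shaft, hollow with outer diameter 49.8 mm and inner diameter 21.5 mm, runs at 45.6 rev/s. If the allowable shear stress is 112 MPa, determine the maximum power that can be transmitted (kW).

J = π(d_o⁴ − d_i⁴)/32 = π(0.0498⁴ − 0.0215⁴)/32 = 5.829×10^-7 m⁴.
T_max = τ_allow·J/r = 1.12×10^8 × 5.829×10^-7 / 0.0249 = 2622 N·m.
ω = 2π·45.6 = 286.5 rad/s, so P_max = T_max·ω = 7.511×10^5 W.

751 kW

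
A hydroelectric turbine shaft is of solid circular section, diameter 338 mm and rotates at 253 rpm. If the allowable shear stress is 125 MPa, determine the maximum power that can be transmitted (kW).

25100 kW

J = πd⁴/32 = π(0.338)⁴/32 = 1.281×10^-3 m⁴.
T_max = τ_allow·J/r = 1.25×10^8 × 1.281×10^-3 / 0.169 = 947700 N·m.
ω = 2π·253/60 = 26.49 rad/s, so P_max = T_max·ω = 2.511×10^7 W.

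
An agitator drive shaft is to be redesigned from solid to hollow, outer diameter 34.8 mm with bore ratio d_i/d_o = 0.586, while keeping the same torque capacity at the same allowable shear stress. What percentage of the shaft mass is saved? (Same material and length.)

28.6 %

Equal τ_max and T ⇒ the solid shaft needs d_s³ = d_o³(1−k⁴), so d_s = 34.8·(1−0.586⁴)^(1/3) = 33.37 mm.
Area ratio A_h/A_s = d_o²(1−k²)/d_s² = (1−k²)/(1−k⁴)^(2/3) = 0.7139.
Mass saving = 1 − 0.7139 = 28.6 %.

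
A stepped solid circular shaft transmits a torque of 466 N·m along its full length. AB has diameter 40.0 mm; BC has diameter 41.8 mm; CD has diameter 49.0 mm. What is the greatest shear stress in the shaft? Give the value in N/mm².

Under the same torque, τ_max = 16T/(πd³) is largest where d is smallest — segment AB (d = 40.0 mm).
τ_max = 16·466.0/(π·(0.0400)³) = 3.708×10^7 Pa.

37.1 N/mm²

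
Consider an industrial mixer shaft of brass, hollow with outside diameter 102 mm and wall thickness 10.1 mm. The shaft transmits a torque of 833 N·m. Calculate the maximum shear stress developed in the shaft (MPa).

6.82 MPa

J = π(d_o⁴ − d_i⁴)/32 = π(0.102⁴ − 0.0818⁴)/32 = 6.231×10^-6 m⁴.
τ_max = T·r/J = 833.0 × 0.0510 / 6.231×10^-6 = 6.818×10^6 Pa.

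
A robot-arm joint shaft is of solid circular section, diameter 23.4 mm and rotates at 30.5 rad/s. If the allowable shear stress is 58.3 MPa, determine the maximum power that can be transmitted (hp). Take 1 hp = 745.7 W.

J = πd⁴/32 = π(0.0234)⁴/32 = 2.943×10^-8 m⁴.
T_max = τ_allow·J/r = 5.83×10^7 × 2.943×10^-8 / 0.0117 = 146.7 N·m.
ω = 30.5 rad/s, so P_max = T_max·ω = 4473 W.

6.00 hp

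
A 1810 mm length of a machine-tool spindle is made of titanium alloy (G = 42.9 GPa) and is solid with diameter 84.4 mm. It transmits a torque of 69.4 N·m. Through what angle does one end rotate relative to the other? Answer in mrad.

0.588 mrad

J = πd⁴/32 = π(0.0844)⁴/32 = 4.982×10^-6 m⁴.
θ = T·L/(G·J) = 69.40 × 1.81 / (42.9×10⁹ × 4.982×10^-6) = 5.878×10^-4 rad.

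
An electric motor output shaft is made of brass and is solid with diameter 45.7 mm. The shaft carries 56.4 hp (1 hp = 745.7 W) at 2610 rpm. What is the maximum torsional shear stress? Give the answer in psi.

1190 psi

ω = 2π·2610/60 = 273.3 rad/s, so T = P/ω = 56.4×745.7 / 273.3 = 153.9 N·m.
J = πd⁴/32 = π(0.0457)⁴/32 = 4.282×10^-7 m⁴.
τ_max = T·r/J = 153.9 × 0.0229 / 4.282×10^-7 = 8.211×10^6 Pa.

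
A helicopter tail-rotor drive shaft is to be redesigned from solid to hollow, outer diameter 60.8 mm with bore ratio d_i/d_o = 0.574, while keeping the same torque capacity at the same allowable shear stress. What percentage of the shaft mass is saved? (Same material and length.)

27.6 %

Equal τ_max and T ⇒ the solid shaft needs d_s³ = d_o³(1−k⁴), so d_s = 60.8·(1−0.574⁴)^(1/3) = 58.52 mm.
Area ratio A_h/A_s = d_o²(1−k²)/d_s² = (1−k²)/(1−k⁴)^(2/3) = 0.7239.
Mass saving = 1 − 0.7239 = 27.6 %.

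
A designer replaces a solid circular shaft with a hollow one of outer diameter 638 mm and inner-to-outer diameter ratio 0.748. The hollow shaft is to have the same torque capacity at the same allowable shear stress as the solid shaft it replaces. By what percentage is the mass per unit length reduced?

43.4 %

Equal τ_max and T ⇒ the solid shaft needs d_s³ = d_o³(1−k⁴), so d_s = 638·(1−0.748⁴)^(1/3) = 562.9 mm.
Area ratio A_h/A_s = d_o²(1−k²)/d_s² = (1−k²)/(1−k⁴)^(2/3) = 0.5658.
Mass saving = 1 − 0.5658 = 43.4 %.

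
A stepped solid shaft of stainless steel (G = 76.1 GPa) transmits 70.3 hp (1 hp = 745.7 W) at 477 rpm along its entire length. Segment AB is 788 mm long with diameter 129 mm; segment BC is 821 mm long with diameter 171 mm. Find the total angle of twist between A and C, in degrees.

0.0306°

ω = 2π·477/60 = 49.95 rad/s, so T = P/ω = 70.3×745.7 / 49.95 = 1049 N·m.
J_AB = π(0.129)⁴/32 = 2.72×10^-5 m⁴; J_BC = π(0.171)⁴/32 = 8.39×10^-5 m⁴.
θ = (T/G)·Σ L_i/J_i = (1049/76.1×10⁹)·(0.788/2.72×10^-5 + 0.821/8.39×10^-5) = 5.346×10^-4 rad.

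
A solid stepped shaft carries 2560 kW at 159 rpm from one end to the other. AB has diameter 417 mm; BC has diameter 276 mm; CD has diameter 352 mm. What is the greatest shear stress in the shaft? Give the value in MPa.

ω = 2π·159/60 = 16.65 rad/s, so T = P/ω = 2560×10³ / 16.65 = 153700 N·m.
Under the same torque, τ_max = 16T/(πd³) is largest where d is smallest — segment BC (d = 276 mm).
τ_max = 16·153700/(π·(0.276)³) = 3.724×10^7 Pa.

37.2 MPa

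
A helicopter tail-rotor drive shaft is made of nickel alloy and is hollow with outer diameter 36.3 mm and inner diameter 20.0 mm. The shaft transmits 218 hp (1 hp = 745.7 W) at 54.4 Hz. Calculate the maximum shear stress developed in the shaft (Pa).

5.58e7 Pa

ω = 2π·54.4 = 341.8 rad/s, so T = P/ω = 218×745.7 / 341.8 = 475.6 N·m.
J = π(d_o⁴ − d_i⁴)/32 = π(0.0363⁴ − 0.0200⁴)/32 = 1.548×10^-7 m⁴.
τ_max = T·r/J = 475.6 × 0.0181 / 1.548×10^-7 = 5.578×10^7 Pa.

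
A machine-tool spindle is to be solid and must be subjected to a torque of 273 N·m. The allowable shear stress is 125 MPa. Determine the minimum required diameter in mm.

22.3 mm

For a solid shaft τ_max = 16T/(πd³), so d = (16T/(π τ_allow))^(1/3) = (16·273.0/(π·1.25×10^8))^(1/3) = 0.02232 m.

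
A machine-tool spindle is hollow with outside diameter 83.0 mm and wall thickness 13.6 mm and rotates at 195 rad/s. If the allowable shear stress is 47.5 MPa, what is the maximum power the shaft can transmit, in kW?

J = π(d_o⁴ − d_i⁴)/32 = π(0.0830⁴ − 0.0558⁴)/32 = 3.707×10^-6 m⁴.
T_max = τ_allow·J/r = 4.75×10^7 × 3.707×10^-6 / 0.0415 = 4243 N·m.
ω = 195 rad/s, so P_max = T_max·ω = 8.275×10^5 W.

827 kW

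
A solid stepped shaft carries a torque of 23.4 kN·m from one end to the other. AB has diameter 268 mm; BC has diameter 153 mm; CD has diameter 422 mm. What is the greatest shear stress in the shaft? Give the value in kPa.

33300 kPa

Under the same torque, τ_max = 16T/(πd³) is largest where d is smallest — segment BC (d = 153 mm).
τ_max = 16·23400/(π·(0.153)³) = 3.327×10^7 Pa.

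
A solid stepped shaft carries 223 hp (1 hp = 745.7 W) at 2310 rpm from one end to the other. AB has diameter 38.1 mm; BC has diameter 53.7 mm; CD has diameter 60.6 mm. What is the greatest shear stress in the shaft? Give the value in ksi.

9.18 ksi

ω = 2π·2310/60 = 241.9 rad/s, so T = P/ω = 223×745.7 / 241.9 = 687.4 N·m.
Under the same torque, τ_max = 16T/(πd³) is largest where d is smallest — segment AB (d = 38.1 mm).
τ_max = 16·687.4/(π·(0.0381)³) = 6.330×10^7 Pa.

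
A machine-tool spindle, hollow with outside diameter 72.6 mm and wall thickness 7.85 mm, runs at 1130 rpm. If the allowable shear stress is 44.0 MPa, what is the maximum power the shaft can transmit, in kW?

J = π(d_o⁴ − d_i⁴)/32 = π(0.0726⁴ − 0.0569⁴)/32 = 1.698×10^-6 m⁴.
T_max = τ_allow·J/r = 4.40×10^7 × 1.698×10^-6 / 0.0363 = 2059 N·m.
ω = 2π·1130/60 = 118.3 rad/s, so P_max = T_max·ω = 2.436×10^5 W.

244 kW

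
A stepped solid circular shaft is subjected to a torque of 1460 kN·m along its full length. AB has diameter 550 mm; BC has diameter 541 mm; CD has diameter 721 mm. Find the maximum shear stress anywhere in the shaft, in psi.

Under the same torque, τ_max = 16T/(πd³) is largest where d is smallest — segment BC (d = 541 mm).
τ_max = 16·1.460e6/(π·(0.541)³) = 4.696×10^7 Pa.

6810 psi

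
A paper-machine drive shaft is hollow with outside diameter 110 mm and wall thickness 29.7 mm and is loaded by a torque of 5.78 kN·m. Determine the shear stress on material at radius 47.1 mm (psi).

2880 psi

J = π(d_o⁴ − d_i⁴)/32 = π(0.110⁴ − 0.0506⁴)/32 = 1.373×10^-5 m⁴.
Shear stress varies linearly with radius: τ = T·r/J = 5780 × 0.0471 / 1.373×10^-5 = 1.983×10^7 Pa.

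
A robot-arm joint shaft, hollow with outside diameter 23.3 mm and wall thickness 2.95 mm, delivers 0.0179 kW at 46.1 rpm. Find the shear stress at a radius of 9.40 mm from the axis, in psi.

ω = 2π·46.1/60 = 4.828 rad/s, so T = P/ω = 0.0179×10³ / 4.828 = 3.708 N·m.
J = π(d_o⁴ − d_i⁴)/32 = π(0.0233⁴ − 0.0174⁴)/32 = 1.994×10^-8 m⁴.
Shear stress varies linearly with radius: τ = T·r/J = 3.708 × 0.00940 / 1.994×10^-8 = 1.748×10^6 Pa.

254 psi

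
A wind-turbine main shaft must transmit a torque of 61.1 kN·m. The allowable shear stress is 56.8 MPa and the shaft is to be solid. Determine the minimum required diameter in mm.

176 mm

For a solid shaft τ_max = 16T/(πd³), so d = (16T/(π τ_allow))^(1/3) = (16·61100/(π·5.68×10^7))^(1/3) = 0.1763 m.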